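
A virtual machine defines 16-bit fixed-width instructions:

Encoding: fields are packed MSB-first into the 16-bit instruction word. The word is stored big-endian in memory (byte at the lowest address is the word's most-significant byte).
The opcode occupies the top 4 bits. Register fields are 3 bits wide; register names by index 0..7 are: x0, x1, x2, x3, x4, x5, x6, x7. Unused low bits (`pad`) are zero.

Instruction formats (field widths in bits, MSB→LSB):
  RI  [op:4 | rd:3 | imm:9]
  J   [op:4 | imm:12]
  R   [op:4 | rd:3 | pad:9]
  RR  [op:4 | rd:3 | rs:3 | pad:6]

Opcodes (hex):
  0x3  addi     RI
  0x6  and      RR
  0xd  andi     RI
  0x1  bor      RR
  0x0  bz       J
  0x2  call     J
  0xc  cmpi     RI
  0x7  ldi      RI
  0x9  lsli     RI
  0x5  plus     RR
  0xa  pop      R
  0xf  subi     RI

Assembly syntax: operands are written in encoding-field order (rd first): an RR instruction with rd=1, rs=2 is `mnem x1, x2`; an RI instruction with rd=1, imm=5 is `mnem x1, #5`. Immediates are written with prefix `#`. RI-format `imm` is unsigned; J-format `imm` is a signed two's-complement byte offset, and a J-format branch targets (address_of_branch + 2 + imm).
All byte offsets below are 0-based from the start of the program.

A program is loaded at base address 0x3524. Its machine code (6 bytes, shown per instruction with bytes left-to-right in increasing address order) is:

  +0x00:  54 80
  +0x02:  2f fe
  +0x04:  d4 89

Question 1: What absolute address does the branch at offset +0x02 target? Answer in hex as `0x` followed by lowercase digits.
@+02  big-endian(2f fe) = 0x2ffe
  opcode bits[15:12]=0x2: call/J
  imm@[11:0]=0xffe (s12→-2) ⇒ #-2
  target = base 0x3524 + off 0x02 + 2 + imm -2 = 0x3526

0x3526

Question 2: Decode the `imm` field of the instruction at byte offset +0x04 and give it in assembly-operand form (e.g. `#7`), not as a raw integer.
#137

+0x04: d4 89 ⇒ word 0xd489 (big)
  opcode bits[15:12]=0xd: andi/RI
  [11:9] rd=2 = x2
  [8:0] imm=137 = #137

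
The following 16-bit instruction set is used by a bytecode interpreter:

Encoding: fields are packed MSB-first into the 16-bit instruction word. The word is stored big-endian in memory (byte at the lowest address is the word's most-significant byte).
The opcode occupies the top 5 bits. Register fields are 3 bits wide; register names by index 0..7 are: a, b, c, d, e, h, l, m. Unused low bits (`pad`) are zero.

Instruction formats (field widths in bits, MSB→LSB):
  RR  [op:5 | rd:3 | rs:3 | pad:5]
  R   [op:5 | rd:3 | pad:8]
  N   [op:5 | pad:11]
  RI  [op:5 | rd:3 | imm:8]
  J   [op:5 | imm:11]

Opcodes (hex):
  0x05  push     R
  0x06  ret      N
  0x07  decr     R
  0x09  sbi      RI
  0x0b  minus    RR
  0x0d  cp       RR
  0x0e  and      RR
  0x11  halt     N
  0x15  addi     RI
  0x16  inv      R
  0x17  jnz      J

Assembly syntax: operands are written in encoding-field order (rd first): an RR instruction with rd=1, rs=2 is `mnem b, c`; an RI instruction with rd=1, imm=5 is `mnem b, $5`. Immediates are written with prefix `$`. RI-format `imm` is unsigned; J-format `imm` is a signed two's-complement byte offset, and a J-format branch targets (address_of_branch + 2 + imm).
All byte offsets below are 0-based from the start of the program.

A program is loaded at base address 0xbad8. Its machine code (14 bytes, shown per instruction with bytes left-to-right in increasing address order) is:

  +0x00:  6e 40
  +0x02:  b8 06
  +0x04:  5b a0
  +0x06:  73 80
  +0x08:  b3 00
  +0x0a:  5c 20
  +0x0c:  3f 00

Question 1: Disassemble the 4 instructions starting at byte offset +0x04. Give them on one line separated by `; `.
minus d, h; and d, e; inv d; minus e, b

+0x04: 5b a0 ⇒ word 0x5ba0 (big)
  opcode bits[15:11]=0xb: minus/RR
  [10:8] rd=3 = d
  [7:5] rs=5 = h
+0x06: 73 80 ⇒ word 0x7380 (big)
  opcode bits[15:11]=0xe: and/RR
  [10:8] rd=3 = d
  [7:5] rs=4 = e
+0x08: b3 00 ⇒ word 0xb300 (big)
  opcode bits[15:11]=0x16: inv/R
  [10:8] rd=3 = d
+0x0a: 5c 20 ⇒ word 0x5c20 (big)
  opcode bits[15:11]=0xb: minus/RR
  [10:8] rd=4 = e
  [7:5] rs=1 = b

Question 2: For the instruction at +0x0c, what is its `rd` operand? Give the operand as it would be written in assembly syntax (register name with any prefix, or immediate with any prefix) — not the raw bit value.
m

off 0x0c: read 3f 00 as big → 0x3f00
  opcode bits[15:11]=0x7: decr/R
  rd@[10:8]=0x7 ⇒ m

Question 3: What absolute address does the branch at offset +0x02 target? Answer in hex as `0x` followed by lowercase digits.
off 0x02: read b8 06 as big → 0xb806
  top 5b → 0x17 → jnz [J]
  imm@[10:0]=0x6 ⇒ $6
  target = base 0xbad8 + off 0x02 + 2 + imm 6 = 0xbae2

0xbae2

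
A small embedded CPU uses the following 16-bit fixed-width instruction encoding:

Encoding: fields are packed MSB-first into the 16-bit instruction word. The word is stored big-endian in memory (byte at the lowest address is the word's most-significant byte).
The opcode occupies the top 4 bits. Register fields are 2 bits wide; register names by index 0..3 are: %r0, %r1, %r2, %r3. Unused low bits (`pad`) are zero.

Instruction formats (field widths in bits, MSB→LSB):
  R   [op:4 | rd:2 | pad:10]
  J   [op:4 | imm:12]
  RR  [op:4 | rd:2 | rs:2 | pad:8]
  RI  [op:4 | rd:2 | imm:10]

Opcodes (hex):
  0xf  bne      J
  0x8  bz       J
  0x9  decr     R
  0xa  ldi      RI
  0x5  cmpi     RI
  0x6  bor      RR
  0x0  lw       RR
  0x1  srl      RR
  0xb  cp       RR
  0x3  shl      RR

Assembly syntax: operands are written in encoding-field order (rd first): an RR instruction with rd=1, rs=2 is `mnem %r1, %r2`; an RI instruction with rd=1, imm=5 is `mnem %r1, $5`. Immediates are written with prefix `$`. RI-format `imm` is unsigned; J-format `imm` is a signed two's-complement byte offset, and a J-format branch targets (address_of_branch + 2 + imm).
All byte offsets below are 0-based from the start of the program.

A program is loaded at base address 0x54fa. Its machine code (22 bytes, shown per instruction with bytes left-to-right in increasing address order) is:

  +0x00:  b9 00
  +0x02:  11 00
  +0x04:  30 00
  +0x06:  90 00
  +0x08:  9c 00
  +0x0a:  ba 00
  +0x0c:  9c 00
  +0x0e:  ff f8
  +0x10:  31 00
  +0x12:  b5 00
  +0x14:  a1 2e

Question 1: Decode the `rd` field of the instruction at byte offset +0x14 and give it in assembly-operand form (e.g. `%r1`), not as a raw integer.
off 0x14: read a1 2e as big → 0xa12e
  top 4b → 0xa → ldi [RI]
  rd: (w>>10)&0x3=0x0 → %r0
  imm: (w>>0)&0x3ff=0x12e → $302

%r0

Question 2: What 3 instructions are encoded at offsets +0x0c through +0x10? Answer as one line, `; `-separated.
off 0x0c: read 9c 00 as big → 0x9c00
  opcode bits[15:12]=0x9: decr/R
  rd: (w>>10)&0x3=0x3 → %r3
off 0x0e: read ff f8 as big → 0xfff8
  opcode bits[15:12]=0xf: bne/J
  imm: (w>>0)&0xfff=0xff8 (s12→-8) → $-8
off 0x10: read 31 00 as big → 0x3100
  opcode bits[15:12]=0x3: shl/RR
  rd: (w>>10)&0x3=0x0 → %r0
  rs: (w>>8)&0x3=0x1 → %r1

decr %r3; bne $-8; shl %r0, %r1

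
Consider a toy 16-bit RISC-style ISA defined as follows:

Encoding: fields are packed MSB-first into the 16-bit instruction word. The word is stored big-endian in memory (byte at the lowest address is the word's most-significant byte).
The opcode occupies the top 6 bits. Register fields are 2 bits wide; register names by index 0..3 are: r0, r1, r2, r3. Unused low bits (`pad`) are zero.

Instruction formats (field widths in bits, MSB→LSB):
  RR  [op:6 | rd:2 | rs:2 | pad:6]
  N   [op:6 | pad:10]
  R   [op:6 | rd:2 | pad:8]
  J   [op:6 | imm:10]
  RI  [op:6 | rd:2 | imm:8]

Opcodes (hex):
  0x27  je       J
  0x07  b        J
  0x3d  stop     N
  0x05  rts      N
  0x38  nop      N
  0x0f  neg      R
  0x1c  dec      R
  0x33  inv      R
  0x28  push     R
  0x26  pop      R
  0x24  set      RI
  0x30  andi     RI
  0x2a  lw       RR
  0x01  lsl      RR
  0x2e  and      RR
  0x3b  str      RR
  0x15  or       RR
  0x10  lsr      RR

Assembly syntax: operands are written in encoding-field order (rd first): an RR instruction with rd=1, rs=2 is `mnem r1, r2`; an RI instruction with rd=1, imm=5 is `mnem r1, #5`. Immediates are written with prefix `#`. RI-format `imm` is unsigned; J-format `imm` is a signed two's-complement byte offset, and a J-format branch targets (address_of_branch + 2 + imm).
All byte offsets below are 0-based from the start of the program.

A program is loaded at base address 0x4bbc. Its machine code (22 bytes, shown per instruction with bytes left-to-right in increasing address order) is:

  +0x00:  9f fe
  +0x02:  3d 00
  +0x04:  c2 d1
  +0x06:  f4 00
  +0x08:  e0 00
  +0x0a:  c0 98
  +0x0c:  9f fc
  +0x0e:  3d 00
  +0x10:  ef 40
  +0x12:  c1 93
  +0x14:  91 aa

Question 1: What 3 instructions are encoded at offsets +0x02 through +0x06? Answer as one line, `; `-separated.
+0x02: 3d 00 ⇒ word 0x3d00 (big)
  op=0x3d00>>10=0xf ⇒ neg (R)
  [9:8] rd=1 = r1
+0x04: c2 d1 ⇒ word 0xc2d1 (big)
  op=0xc2d1>>10=0x30 ⇒ andi (RI)
  [9:8] rd=2 = r2
  [7:0] imm=209 = #209
+0x06: f4 00 ⇒ word 0xf400 (big)
  op=0xf400>>10=0x3d ⇒ stop (N)

neg r1; andi r2, #209; stop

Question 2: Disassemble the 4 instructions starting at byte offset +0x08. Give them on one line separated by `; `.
[08] e0 00 → 0xe000
  opcode bits[15:10]=0x38: nop/N
[0a] c0 98 → 0xc098
  opcode bits[15:10]=0x30: andi/RI
  [9:8] rd=0 = r0
  [7:0] imm=152 = #152
[0c] 9f fc → 0x9ffc
  opcode bits[15:10]=0x27: je/J
  [9:0] imm=1020 (s10→-4) = #-4
[0e] 3d 00 → 0x3d00
  opcode bits[15:10]=0xf: neg/R
  [9:8] rd=1 = r1

nop; andi r0, #152; je #-4; neg r1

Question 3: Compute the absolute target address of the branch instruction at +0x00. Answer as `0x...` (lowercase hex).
+0x00: 9f fe ⇒ word 0x9ffe (big)
  opcode bits[15:10]=0x27: je/J
  imm: (w>>0)&0x3ff=0x3fe (s10→-2) → #-2
  target = base 0x4bbc + off 0x00 + 2 + imm -2 = 0x4bbc

0x4bbc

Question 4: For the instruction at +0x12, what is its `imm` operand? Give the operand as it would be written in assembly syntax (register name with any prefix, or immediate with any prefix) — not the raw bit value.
#147

@+12  big-endian(c1 93) = 0xc193
  opcode bits[15:10]=0x30: andi/RI
  [9:8] rd=1 = r1
  [7:0] imm=147 = #147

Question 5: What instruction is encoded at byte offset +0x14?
off 0x14: read 91 aa as big → 0x91aa
  op=0x91aa>>10=0x24 ⇒ set (RI)
  [9:8] rd=1 = r1
  [7:0] imm=170 = #170

set r1, #170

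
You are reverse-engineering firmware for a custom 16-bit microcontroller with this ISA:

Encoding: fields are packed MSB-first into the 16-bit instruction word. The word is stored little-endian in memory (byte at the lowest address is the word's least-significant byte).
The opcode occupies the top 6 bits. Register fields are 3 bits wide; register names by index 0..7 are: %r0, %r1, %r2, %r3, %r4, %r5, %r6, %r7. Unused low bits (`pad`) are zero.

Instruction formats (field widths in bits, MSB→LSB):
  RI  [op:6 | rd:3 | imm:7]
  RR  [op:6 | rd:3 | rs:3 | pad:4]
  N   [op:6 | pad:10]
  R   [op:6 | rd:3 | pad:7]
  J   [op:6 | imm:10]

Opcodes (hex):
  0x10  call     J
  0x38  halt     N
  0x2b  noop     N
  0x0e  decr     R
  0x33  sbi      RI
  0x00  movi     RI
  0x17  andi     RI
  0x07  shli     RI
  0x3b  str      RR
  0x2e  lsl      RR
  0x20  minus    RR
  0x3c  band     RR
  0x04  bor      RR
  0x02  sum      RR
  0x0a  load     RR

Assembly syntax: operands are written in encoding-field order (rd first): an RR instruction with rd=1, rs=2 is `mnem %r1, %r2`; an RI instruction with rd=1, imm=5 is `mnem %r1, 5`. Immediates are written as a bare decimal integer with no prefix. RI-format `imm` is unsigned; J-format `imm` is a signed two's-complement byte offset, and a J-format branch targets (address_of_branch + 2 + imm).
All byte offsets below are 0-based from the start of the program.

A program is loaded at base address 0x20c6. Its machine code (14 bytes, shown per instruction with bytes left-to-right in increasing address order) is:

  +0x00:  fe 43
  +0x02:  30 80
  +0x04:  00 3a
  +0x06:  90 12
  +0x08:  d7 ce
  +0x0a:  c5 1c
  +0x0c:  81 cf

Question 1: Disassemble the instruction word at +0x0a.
off 0x0a: read c5 1c as little → 0x1cc5
  opcode bits[15:10]=0x7: shli/RI
  rd@[9:7]=0x1 ⇒ %r1
  imm@[6:0]=0x45 ⇒ 69

shli %r1, 69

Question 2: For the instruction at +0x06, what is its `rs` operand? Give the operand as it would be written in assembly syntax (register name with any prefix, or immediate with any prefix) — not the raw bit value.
@+06  little-endian(90 12) = 0x1290
  op=0x1290>>10=0x4 ⇒ bor (RR)
  rd@[9:7]=0x5 ⇒ %r5
  rs@[6:4]=0x1 ⇒ %r1

%r1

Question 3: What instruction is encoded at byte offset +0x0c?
sbi %r7, 1

off 0x0c: read 81 cf as little → 0xcf81
  top 6b → 0x33 → sbi [RI]
  [9:7] rd=7 = %r7
  [6:0] imm=1 = 1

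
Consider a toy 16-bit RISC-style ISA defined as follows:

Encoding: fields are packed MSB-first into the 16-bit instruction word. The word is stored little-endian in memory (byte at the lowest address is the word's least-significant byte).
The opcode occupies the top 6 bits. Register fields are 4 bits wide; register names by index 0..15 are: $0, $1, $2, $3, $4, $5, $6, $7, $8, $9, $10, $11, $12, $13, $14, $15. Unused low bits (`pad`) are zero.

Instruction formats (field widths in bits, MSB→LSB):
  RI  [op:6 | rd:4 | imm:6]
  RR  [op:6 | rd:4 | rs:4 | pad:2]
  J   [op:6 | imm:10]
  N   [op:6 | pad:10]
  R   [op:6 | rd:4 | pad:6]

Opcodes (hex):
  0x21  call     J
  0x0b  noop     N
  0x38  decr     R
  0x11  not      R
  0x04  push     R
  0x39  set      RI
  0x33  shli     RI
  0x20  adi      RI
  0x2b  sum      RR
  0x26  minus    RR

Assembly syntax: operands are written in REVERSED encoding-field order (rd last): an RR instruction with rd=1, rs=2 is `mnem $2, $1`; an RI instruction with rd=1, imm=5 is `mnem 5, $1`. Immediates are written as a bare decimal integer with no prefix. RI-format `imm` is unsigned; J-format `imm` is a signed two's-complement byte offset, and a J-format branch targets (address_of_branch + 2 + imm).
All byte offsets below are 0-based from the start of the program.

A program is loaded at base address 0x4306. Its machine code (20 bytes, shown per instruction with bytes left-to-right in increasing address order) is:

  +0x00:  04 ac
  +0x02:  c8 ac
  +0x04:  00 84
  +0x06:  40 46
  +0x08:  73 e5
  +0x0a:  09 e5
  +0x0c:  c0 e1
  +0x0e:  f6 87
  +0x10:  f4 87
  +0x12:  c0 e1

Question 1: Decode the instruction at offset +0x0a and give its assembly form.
@+0a  little-endian(09 e5) = 0xe509
  top 6b → 0x39 → set [RI]
  [9:6] rd=4 = $4
  [5:0] imm=9 = 9

set 9, $4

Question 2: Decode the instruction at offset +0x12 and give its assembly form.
@+12  little-endian(c0 e1) = 0xe1c0
  op=0xe1c0>>10=0x38 ⇒ decr (R)
  [9:6] rd=7 = $7

decr $7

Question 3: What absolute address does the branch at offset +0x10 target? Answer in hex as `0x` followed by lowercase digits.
0x430c

[10] f4 87 → 0x87f4
  top 6b → 0x21 → call [J]
  imm: (w>>0)&0x3ff=0x3f4 (s10→-12) → -12
  target = base 0x4306 + off 0x10 + 2 + imm -12 = 0x430c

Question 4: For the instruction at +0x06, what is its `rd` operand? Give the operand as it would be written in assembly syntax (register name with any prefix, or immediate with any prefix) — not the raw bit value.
$9

@+06  little-endian(40 46) = 0x4640
  top 6b → 0x11 → not [R]
  rd@[9:6]=0x9 ⇒ $9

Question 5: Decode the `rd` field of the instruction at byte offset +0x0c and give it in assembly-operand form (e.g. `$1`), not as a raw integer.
$7

[0c] c0 e1 → 0xe1c0
  opcode bits[15:10]=0x38: decr/R
  rd: (w>>6)&0xf=0x7 → $7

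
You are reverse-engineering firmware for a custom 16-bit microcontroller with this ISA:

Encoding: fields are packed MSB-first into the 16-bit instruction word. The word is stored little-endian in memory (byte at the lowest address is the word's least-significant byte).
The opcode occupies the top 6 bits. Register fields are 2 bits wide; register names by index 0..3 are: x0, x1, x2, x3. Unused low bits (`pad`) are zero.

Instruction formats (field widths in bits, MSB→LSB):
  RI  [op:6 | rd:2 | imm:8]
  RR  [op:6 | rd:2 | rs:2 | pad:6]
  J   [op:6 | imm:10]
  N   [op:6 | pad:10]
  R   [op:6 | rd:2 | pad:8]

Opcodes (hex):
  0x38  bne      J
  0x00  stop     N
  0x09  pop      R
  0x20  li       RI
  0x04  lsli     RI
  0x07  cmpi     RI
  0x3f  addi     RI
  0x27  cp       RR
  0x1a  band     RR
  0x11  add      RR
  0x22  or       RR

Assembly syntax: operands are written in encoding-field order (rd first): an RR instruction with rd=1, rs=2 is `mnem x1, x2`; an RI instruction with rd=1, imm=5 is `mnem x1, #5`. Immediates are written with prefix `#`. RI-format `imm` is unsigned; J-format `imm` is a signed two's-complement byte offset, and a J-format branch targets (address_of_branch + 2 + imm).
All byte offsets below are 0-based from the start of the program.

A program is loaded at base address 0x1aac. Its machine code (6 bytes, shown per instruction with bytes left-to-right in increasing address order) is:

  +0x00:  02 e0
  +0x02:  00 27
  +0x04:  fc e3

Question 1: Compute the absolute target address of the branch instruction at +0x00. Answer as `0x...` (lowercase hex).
+0x00: 02 e0 ⇒ word 0xe002 (little)
  opcode bits[15:10]=0x38: bne/J
  [9:0] imm=2 = #2
  target = base 0x1aac + off 0x00 + 2 + imm 2 = 0x1ab0

0x1ab0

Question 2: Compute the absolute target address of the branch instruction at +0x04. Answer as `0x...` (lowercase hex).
+0x04: fc e3 ⇒ word 0xe3fc (little)
  opcode bits[15:10]=0x38: bne/J
  [9:0] imm=1020 (s10→-4) = #-4
  target = base 0x1aac + off 0x04 + 2 + imm -4 = 0x1aae

0x1aae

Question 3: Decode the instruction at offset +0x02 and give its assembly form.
pop x3

@+02  little-endian(00 27) = 0x2700
  opcode bits[15:10]=0x9: pop/R
  rd: (w>>8)&0x3=0x3 → x3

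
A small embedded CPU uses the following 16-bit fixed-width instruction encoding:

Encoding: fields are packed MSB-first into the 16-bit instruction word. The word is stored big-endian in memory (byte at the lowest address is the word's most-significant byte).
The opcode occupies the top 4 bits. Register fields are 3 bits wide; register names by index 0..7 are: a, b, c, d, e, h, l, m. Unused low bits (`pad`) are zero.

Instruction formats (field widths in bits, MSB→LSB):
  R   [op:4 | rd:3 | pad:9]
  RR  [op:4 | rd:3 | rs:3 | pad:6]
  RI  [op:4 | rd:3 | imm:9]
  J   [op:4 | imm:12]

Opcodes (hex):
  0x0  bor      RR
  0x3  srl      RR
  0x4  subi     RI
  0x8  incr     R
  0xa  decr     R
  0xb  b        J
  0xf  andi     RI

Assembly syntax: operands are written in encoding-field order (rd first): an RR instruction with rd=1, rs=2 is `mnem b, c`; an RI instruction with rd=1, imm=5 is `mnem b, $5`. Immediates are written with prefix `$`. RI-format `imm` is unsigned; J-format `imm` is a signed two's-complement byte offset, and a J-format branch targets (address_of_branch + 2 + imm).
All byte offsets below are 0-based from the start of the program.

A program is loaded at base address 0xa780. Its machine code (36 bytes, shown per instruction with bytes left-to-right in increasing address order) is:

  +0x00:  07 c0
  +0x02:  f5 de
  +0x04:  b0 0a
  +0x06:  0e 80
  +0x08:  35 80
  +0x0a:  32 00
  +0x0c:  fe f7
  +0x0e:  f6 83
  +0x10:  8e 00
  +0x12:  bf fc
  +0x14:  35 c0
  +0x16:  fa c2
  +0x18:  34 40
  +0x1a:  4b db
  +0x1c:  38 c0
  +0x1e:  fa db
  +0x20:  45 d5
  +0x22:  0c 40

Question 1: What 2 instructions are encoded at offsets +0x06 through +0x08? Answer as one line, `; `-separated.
[06] 0e 80 → 0x0e80
  op=0x0e80>>12=0x0 ⇒ bor (RR)
  rd@[11:9]=0x7 ⇒ m
  rs@[8:6]=0x2 ⇒ c
[08] 35 80 → 0x3580
  op=0x3580>>12=0x3 ⇒ srl (RR)
  rd@[11:9]=0x2 ⇒ c
  rs@[8:6]=0x6 ⇒ l

bor m, c; srl c, l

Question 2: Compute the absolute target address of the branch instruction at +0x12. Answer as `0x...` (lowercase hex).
0xa790

+0x12: bf fc ⇒ word 0xbffc (big)
  opcode bits[15:12]=0xb: b/J
  [11:0] imm=4092 (s12→-4) = $-4
  target = base 0xa780 + off 0x12 + 2 + imm -4 = 0xa790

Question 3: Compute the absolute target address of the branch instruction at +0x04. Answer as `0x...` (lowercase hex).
+0x04: b0 0a ⇒ word 0xb00a (big)
  top 4b → 0xb → b [J]
  [11:0] imm=10 = $10
  target = base 0xa780 + off 0x04 + 2 + imm 10 = 0xa790

0xa790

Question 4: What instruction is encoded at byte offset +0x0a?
srl b, a

off 0x0a: read 32 00 as big → 0x3200
  opcode bits[15:12]=0x3: srl/RR
  rd: (w>>9)&0x7=0x1 → b
  rs: (w>>6)&0x7=0x0 → a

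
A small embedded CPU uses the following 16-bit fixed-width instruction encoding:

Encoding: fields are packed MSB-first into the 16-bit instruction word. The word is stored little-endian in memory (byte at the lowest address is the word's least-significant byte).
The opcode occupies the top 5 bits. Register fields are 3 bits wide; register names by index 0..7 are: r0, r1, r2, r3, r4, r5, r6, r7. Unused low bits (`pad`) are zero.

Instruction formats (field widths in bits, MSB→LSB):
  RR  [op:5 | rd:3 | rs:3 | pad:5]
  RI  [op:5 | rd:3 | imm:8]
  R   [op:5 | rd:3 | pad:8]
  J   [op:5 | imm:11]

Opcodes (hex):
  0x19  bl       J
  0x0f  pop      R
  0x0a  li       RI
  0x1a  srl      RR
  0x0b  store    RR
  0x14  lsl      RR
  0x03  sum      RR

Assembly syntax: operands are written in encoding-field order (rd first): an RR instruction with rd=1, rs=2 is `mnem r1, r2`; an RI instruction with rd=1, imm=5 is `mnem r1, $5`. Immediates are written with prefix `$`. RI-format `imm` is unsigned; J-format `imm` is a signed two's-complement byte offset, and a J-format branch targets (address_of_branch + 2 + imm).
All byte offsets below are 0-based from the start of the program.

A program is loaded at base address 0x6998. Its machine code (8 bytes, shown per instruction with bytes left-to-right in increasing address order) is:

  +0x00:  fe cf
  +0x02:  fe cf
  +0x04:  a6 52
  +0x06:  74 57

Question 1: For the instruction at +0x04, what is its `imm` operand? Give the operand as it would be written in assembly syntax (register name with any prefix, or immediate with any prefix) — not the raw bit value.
@+04  little-endian(a6 52) = 0x52a6
  op=0x52a6>>11=0xa ⇒ li (RI)
  rd@[10:8]=0x2 ⇒ r2
  imm@[7:0]=0xa6 ⇒ $166

$166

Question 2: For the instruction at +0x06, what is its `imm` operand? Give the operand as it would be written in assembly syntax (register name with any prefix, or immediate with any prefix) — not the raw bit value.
+0x06: 74 57 ⇒ word 0x5774 (little)
  op=0x5774>>11=0xa ⇒ li (RI)
  rd@[10:8]=0x7 ⇒ r7
  imm@[7:0]=0x74 ⇒ $116

$116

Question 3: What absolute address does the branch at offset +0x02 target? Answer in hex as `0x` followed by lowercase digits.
0x699a

off 0x02: read fe cf as little → 0xcffe
  top 5b → 0x19 → bl [J]
  imm@[10:0]=0x7fe (s11→-2) ⇒ $-2
  target = base 0x6998 + off 0x02 + 2 + imm -2 = 0x699a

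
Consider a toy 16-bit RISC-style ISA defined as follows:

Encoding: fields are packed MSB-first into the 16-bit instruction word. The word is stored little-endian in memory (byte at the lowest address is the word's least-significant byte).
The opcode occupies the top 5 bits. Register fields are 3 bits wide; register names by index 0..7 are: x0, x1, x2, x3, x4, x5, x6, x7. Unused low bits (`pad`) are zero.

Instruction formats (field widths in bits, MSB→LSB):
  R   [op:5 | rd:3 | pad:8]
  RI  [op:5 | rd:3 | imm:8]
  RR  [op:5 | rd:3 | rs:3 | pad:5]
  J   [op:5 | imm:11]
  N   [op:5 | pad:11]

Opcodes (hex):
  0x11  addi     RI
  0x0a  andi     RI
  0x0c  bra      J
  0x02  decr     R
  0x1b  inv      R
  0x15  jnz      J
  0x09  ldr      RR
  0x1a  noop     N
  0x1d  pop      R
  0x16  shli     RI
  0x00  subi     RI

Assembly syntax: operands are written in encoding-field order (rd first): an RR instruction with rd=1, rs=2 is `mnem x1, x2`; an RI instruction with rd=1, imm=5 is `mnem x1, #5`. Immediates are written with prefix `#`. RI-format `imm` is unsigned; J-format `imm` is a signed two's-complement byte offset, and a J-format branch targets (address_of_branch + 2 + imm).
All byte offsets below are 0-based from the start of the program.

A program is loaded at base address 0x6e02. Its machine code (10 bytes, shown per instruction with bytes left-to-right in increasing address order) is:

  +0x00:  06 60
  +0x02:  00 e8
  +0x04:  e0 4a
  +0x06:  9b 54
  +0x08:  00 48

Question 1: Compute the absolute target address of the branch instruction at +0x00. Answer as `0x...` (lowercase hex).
0x6e0a

@+00  little-endian(06 60) = 0x6006
  opcode bits[15:11]=0xc: bra/J
  [10:0] imm=6 = #6
  target = base 0x6e02 + off 0x00 + 2 + imm 6 = 0x6e0a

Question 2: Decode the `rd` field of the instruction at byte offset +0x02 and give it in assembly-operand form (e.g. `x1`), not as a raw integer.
+0x02: 00 e8 ⇒ word 0xe800 (little)
  opcode bits[15:11]=0x1d: pop/R
  rd: (w>>8)&0x7=0x0 → x0

x0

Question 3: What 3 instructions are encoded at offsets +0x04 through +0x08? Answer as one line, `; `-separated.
@+04  little-endian(e0 4a) = 0x4ae0
  opcode bits[15:11]=0x9: ldr/RR
  [10:8] rd=2 = x2
  [7:5] rs=7 = x7
@+06  little-endian(9b 54) = 0x549b
  opcode bits[15:11]=0xa: andi/RI
  [10:8] rd=4 = x4
  [7:0] imm=155 = #155
@+08  little-endian(00 48) = 0x4800
  opcode bits[15:11]=0x9: ldr/RR
  [10:8] rd=0 = x0
  [7:5] rs=0 = x0

ldr x2, x7; andi x4, #155; ldr x0, x0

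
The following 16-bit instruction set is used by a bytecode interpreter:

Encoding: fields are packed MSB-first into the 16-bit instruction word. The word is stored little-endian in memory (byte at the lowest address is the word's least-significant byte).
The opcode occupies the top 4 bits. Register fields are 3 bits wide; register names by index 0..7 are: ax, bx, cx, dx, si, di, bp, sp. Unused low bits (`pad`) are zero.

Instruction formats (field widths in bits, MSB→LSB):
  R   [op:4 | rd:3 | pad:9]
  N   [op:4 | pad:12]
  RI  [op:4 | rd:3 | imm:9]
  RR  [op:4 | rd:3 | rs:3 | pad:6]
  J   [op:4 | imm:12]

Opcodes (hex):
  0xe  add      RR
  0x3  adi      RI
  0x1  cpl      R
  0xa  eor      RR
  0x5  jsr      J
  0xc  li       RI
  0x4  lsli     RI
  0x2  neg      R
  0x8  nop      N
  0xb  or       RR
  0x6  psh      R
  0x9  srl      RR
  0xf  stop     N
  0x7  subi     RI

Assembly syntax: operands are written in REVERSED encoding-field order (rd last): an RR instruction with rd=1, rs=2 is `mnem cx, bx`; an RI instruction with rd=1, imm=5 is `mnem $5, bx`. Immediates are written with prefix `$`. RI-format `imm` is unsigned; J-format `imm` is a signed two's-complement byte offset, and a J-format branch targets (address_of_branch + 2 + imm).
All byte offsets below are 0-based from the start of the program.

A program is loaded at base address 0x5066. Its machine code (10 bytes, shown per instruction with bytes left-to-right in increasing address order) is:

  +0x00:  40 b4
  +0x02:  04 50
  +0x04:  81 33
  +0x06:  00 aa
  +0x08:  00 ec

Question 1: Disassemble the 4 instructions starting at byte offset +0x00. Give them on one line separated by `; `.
or bx, cx; jsr $4; adi $385, bx; eor ax, di

off 0x00: read 40 b4 as little → 0xb440
  op=0xb440>>12=0xb ⇒ or (RR)
  [11:9] rd=2 = cx
  [8:6] rs=1 = bx
off 0x02: read 04 50 as little → 0x5004
  op=0x5004>>12=0x5 ⇒ jsr (J)
  [11:0] imm=4 = $4
off 0x04: read 81 33 as little → 0x3381
  op=0x3381>>12=0x3 ⇒ adi (RI)
  [11:9] rd=1 = bx
  [8:0] imm=385 = $385
off 0x06: read 00 aa as little → 0xaa00
  op=0xaa00>>12=0xa ⇒ eor (RR)
  [11:9] rd=5 = di
  [8:6] rs=0 = ax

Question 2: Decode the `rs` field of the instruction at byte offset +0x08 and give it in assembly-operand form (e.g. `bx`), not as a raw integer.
[08] 00 ec → 0xec00
  top 4b → 0xe → add [RR]
  [11:9] rd=6 = bp
  [8:6] rs=0 = ax

ax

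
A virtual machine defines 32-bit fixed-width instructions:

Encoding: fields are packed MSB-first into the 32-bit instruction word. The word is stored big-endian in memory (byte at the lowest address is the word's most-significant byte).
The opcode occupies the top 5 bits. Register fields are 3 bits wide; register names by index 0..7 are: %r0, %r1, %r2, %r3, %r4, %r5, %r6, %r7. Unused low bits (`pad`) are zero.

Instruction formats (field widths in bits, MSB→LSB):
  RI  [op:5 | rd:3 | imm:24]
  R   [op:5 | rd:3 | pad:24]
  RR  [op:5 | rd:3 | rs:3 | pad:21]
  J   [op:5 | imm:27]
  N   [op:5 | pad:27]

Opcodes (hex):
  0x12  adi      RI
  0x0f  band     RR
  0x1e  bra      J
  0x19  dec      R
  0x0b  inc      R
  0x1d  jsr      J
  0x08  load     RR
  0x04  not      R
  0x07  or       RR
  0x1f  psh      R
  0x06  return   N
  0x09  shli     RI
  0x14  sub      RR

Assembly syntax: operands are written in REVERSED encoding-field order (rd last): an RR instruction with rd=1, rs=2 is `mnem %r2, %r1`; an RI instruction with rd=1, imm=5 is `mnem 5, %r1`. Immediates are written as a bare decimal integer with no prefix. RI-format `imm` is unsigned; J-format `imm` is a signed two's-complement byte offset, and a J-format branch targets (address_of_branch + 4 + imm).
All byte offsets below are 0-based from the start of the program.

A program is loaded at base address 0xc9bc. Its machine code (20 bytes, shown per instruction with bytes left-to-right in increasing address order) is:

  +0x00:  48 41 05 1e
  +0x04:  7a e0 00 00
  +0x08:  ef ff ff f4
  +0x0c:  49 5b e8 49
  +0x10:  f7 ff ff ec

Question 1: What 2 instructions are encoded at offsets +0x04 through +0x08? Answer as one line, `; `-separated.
@+04  big-endian(7a e0 00 00) = 0x7ae00000
  opcode bits[31:27]=0xf: band/RR
  rd: (w>>24)&0x7=0x2 → %r2
  rs: (w>>21)&0x7=0x7 → %r7
@+08  big-endian(ef ff ff f4) = 0xeffffff4
  opcode bits[31:27]=0x1d: jsr/J
  imm: (w>>0)&0x7ffffff=0x7fffff4 (s27→-12) → -12

band %r7, %r2; jsr -12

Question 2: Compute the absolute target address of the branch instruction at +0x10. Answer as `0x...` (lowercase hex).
+0x10: f7 ff ff ec ⇒ word 0xf7ffffec (big)
  opcode bits[31:27]=0x1e: bra/J
  imm: (w>>0)&0x7ffffff=0x7ffffec (s27→-20) → -20
  target = base 0xc9bc + off 0x10 + 4 + imm -20 = 0xc9bc

0xc9bc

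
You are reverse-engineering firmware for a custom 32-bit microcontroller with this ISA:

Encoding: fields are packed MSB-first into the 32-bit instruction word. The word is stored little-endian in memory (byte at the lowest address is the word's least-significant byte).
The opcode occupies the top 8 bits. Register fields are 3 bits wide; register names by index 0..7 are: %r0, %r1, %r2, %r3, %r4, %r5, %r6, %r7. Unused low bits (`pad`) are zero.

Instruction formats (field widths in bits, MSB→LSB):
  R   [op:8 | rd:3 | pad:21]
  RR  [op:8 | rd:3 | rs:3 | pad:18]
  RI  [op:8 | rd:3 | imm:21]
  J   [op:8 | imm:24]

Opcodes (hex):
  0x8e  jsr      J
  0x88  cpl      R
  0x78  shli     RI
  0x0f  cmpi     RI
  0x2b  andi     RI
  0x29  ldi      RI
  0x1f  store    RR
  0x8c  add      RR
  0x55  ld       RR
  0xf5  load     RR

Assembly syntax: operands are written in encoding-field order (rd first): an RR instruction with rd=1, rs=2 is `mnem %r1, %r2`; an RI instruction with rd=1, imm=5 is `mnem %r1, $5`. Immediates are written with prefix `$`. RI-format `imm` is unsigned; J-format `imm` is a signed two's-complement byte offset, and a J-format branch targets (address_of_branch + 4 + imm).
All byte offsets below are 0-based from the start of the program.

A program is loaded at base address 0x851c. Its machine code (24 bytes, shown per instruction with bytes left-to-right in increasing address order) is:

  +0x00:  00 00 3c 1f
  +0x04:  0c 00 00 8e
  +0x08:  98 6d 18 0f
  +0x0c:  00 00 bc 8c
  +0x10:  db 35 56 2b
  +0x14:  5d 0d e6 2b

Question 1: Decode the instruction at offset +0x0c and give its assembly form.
add %r5, %r7

off 0x0c: read 00 00 bc 8c as little → 0x8cbc0000
  op=0x8cbc0000>>24=0x8c ⇒ add (RR)
  rd: (w>>21)&0x7=0x5 → %r5
  rs: (w>>18)&0x7=0x7 → %r7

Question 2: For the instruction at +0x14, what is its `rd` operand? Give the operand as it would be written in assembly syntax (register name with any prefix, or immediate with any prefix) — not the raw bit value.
[14] 5d 0d e6 2b → 0x2be60d5d
  top 8b → 0x2b → andi [RI]
  [23:21] rd=7 = %r7
  [20:0] imm=396637 = $396637

%r7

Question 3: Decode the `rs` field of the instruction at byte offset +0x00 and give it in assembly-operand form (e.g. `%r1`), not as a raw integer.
[00] 00 00 3c 1f → 0x1f3c0000
  op=0x1f3c0000>>24=0x1f ⇒ store (RR)
  rd: (w>>21)&0x7=0x1 → %r1
  rs: (w>>18)&0x7=0x7 → %r7

%r7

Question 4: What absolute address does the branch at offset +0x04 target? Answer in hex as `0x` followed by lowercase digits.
[04] 0c 00 00 8e → 0x8e00000c
  op=0x8e00000c>>24=0x8e ⇒ jsr (J)
  [23:0] imm=12 = $12
  target = base 0x851c + off 0x04 + 4 + imm 12 = 0x8530

0x8530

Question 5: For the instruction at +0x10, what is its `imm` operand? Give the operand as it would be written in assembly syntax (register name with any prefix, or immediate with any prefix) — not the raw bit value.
+0x10: db 35 56 2b ⇒ word 0x2b5635db (little)
  op=0x2b5635db>>24=0x2b ⇒ andi (RI)
  rd: (w>>21)&0x7=0x2 → %r2
  imm: (w>>0)&0x1fffff=0x1635db → $1455579

$1455579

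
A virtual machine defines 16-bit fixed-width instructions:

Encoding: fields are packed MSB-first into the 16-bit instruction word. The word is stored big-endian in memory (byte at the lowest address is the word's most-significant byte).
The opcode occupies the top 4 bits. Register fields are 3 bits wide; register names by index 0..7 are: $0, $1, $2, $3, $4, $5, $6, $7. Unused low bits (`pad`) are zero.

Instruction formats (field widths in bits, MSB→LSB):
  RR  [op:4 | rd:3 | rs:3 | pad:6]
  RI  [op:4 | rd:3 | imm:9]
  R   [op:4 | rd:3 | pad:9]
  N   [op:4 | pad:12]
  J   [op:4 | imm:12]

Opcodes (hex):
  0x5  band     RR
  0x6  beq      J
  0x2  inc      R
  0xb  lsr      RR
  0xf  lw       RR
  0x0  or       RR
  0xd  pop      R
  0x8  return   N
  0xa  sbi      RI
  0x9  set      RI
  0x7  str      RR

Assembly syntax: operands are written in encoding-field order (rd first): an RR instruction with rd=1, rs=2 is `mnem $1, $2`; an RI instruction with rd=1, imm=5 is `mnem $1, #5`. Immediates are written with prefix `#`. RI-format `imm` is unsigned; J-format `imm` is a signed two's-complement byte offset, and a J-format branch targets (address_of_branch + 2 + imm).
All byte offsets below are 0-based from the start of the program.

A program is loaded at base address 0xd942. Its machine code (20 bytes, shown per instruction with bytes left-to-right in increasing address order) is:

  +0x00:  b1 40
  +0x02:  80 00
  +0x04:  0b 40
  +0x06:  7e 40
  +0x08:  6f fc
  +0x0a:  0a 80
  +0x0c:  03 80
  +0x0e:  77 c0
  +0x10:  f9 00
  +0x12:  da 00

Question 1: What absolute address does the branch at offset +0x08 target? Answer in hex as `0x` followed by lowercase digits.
0xd948

[08] 6f fc → 0x6ffc
  opcode bits[15:12]=0x6: beq/J
  imm@[11:0]=0xffc (s12→-4) ⇒ #-4
  target = base 0xd942 + off 0x08 + 2 + imm -4 = 0xd948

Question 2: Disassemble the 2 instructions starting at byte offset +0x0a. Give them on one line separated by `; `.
@+0a  big-endian(0a 80) = 0x0a80
  opcode bits[15:12]=0x0: or/RR
  rd@[11:9]=0x5 ⇒ $5
  rs@[8:6]=0x2 ⇒ $2
@+0c  big-endian(03 80) = 0x0380
  opcode bits[15:12]=0x0: or/RR
  rd@[11:9]=0x1 ⇒ $1
  rs@[8:6]=0x6 ⇒ $6

or $5, $2; or $1, $6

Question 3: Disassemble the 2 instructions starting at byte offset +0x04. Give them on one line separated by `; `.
+0x04: 0b 40 ⇒ word 0x0b40 (big)
  top 4b → 0x0 → or [RR]
  [11:9] rd=5 = $5
  [8:6] rs=5 = $5
+0x06: 7e 40 ⇒ word 0x7e40 (big)
  top 4b → 0x7 → str [RR]
  [11:9] rd=7 = $7
  [8:6] rs=1 = $1

or $5, $5; str $7, $1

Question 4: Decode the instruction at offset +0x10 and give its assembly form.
@+10  big-endian(f9 00) = 0xf900
  top 4b → 0xf → lw [RR]
  rd@[11:9]=0x4 ⇒ $4
  rs@[8:6]=0x4 ⇒ $4

lw $4, $4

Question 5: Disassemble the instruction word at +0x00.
lsr $0, $5

off 0x00: read b1 40 as big → 0xb140
  op=0xb140>>12=0xb ⇒ lsr (RR)
  [11:9] rd=0 = $0
  [8:6] rs=5 = $5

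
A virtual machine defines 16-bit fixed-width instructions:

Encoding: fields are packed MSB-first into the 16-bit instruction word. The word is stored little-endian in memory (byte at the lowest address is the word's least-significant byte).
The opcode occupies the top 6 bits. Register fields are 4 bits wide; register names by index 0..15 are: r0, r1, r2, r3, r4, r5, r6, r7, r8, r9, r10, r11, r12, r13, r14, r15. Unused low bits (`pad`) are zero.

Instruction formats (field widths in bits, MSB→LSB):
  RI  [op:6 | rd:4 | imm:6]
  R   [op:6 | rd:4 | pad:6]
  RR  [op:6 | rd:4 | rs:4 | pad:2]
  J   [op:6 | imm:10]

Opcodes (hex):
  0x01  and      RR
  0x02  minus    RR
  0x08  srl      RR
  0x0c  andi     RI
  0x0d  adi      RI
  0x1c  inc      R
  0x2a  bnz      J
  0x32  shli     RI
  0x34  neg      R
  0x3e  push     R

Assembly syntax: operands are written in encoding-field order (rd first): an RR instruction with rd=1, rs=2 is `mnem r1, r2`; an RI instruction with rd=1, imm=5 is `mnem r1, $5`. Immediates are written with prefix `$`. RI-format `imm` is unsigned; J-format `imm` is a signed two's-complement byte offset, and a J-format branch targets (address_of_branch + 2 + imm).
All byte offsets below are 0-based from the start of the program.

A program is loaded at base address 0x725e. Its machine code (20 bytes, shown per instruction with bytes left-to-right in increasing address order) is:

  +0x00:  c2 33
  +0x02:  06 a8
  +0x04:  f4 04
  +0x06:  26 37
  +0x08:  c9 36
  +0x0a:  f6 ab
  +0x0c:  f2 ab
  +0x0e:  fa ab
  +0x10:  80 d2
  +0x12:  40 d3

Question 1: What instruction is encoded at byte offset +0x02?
off 0x02: read 06 a8 as little → 0xa806
  op=0xa806>>10=0x2a ⇒ bnz (J)
  imm: (w>>0)&0x3ff=0x6 → $6

bnz $6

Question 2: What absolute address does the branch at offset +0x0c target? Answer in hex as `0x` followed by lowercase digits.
+0x0c: f2 ab ⇒ word 0xabf2 (little)
  opcode bits[15:10]=0x2a: bnz/J
  imm: (w>>0)&0x3ff=0x3f2 (s10→-14) → $-14
  target = base 0x725e + off 0x0c + 2 + imm -14 = 0x725e

0x725e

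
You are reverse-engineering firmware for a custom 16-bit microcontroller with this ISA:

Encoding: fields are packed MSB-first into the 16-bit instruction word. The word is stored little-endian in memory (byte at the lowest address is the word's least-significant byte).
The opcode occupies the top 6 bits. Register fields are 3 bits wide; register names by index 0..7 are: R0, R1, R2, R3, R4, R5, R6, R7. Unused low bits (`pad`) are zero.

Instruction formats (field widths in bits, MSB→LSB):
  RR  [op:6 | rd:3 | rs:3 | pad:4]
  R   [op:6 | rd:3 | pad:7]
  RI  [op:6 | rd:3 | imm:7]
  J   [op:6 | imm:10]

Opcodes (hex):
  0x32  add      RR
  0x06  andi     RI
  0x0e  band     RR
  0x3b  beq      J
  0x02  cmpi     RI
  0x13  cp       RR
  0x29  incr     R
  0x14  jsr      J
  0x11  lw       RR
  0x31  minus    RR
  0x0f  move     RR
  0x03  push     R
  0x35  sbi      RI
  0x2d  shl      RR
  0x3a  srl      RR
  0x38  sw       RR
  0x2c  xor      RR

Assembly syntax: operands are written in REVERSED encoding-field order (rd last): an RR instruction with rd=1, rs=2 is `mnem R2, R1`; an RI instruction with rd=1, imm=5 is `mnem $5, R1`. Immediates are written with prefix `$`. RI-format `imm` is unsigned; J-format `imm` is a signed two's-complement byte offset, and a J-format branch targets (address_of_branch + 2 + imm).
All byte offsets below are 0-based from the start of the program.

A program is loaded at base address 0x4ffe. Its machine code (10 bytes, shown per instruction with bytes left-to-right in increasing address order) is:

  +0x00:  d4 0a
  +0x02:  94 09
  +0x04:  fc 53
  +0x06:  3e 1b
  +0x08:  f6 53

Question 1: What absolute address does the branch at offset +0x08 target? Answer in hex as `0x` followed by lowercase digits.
@+08  little-endian(f6 53) = 0x53f6
  op=0x53f6>>10=0x14 ⇒ jsr (J)
  imm: (w>>0)&0x3ff=0x3f6 (s10→-10) → $-10
  target = base 0x4ffe + off 0x08 + 2 + imm -10 = 0x4ffe

0x4ffe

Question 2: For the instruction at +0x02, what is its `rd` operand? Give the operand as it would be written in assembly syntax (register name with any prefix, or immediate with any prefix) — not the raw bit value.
[02] 94 09 → 0x0994
  op=0x0994>>10=0x2 ⇒ cmpi (RI)
  [9:7] rd=3 = R3
  [6:0] imm=20 = $20

R3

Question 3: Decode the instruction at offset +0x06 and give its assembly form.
andi $62, R6

+0x06: 3e 1b ⇒ word 0x1b3e (little)
  top 6b → 0x6 → andi [RI]
  rd@[9:7]=0x6 ⇒ R6
  imm@[6:0]=0x3e ⇒ $62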